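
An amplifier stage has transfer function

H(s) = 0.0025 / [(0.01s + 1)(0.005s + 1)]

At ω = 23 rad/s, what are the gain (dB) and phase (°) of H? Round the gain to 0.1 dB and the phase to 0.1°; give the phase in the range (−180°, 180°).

-52.3 dB, -19.5°

At ω = 23 rad/s:
pole (1 + j23·0.01) = 1 + j0.23 → |·| ≈ 1.0261, ∠ ≈ 12.95°
pole (1 + j23·0.005) = 1 + j0.115 → |·| ≈ 1.0066, ∠ ≈ 6.56°
|H| = 0.0025 · 1 / (1.0261 · 1.0066) ≈ 0.0024204
Gain = 20 log₁₀(0.0024204) ≈ -52.32 dB
∠H = (0°) − (12.95° + 6.56°) = -19.51°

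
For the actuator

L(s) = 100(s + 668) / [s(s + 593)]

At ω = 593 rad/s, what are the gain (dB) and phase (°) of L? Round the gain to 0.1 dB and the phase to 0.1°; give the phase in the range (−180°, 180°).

-14.9 dB, -93.4°

At s = jω = j593:
zero (s+668): 668 + j593 → |·| = √(668²+593²) = √797873 ≈ 893.24, ∠ = arctan(593/668) ≈ 41.60°
pole (s+593): 593 + j593 → |·| = √(593²+593²) = √703298 ≈ 838.63, ∠ = arctan(593/593) ≈ 45.00°
pole at origin: |s| = 593, ∠ = 90.00° (in denominator)
|L| = 100 · 893.24 / 4.9731e+05 ≈ 0.17961
Gain = 20 log₁₀(0.17961) ≈ -14.91 dB
∠L = 41.60° − 135.00° = -93.40°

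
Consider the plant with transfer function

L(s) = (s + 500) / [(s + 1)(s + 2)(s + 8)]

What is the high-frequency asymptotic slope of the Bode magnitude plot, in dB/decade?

-40 dB/decade

Each pole contributes −20 dB/decade at high frequency; each zero contributes +20 dB/decade.
Net: 1 zero(s) − 3 pole(s) → -40 dB/decade.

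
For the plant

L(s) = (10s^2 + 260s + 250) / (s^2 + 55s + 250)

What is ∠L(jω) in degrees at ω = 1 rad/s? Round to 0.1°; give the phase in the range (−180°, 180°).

Substitute s = j1:
Numerator: 10(j1)^2 + 260(j1) + 250 = 240 + j260
Denominator: (j1)^2 + 55(j1) + 250 = 249 + j55
|N| = √(240² + 260²) ≈ 353.84, ∠N ≈ 47.29°
|D| = √(249² + 55²) ≈ 255, ∠D ≈ 12.46°
∠L = 47.29° − 12.46° = 34.83°

34.8°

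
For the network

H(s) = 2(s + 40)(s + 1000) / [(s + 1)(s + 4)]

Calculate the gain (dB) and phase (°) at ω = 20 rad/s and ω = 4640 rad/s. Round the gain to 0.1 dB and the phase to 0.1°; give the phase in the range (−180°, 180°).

ω = 20: 46.8 dB, -138.1°; ω = 4640: 6.2 dB, -12.6°

At s = jω = j20:
zero (s+40): 40 + j20 → |·| = √(40²+20²) = √2000 ≈ 44.721, ∠ = arctan(20/40) ≈ 26.57°
zero (s+1000): 1000 + j20 → |·| = √(1000²+20²) = √1000400 ≈ 1000.2, ∠ = arctan(20/1000) ≈ 1.15°
pole (s+1): 1 + j20 → |·| = √(1²+20²) = √401 ≈ 20.025, ∠ = arctan(20/1) ≈ 87.14°
pole (s+4): 4 + j20 → |·| = √(4²+20²) = √416 ≈ 20.396, ∠ = arctan(20/4) ≈ 78.69°
|H| = 2 · 44730 / 408.43 ≈ 219.03
Gain = 20 log₁₀(219.03) ≈ 46.81 dB
∠H = 27.72° − 165.83° = -138.11°

At s = jω = j4640:
zero (s+40): 40 + j4640 → |·| = √(40²+4640²) = √21531200 ≈ 4640.2, ∠ = arctan(4640/40) ≈ 89.51°
zero (s+1000): 1000 + j4640 → |·| = √(1000²+4640²) = √22529600 ≈ 4746.5, ∠ = arctan(4640/1000) ≈ 77.84°
pole (s+1): 1 + j4640 → |·| = √(1²+4640²) = √21529601 ≈ 4640, ∠ = arctan(4640/1) ≈ 89.99°
pole (s+4): 4 + j4640 → |·| = √(4²+4640²) = √21529616 ≈ 4640, ∠ = arctan(4640/4) ≈ 89.95°
|H| = 2 · 2.2025e+07 / 2.153e+07 ≈ 2.046
Gain = 20 log₁₀(2.046) ≈ 6.22 dB
∠H = 167.35° − 179.94° = -12.59°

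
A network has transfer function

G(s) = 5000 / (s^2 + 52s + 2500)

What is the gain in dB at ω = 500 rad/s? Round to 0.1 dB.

-33.9 dB

At s = jω = j500:
quadratic: (j500)² + 52·j500 + 2500 = -247500 + j26000 → |·| ≈ 2.4886e+05, ∠ ≈ 174.00°
|G| = 5000 / 2.4886e+05 ≈ 0.020092
Gain = 20 log₁₀(0.020092) ≈ -33.94 dB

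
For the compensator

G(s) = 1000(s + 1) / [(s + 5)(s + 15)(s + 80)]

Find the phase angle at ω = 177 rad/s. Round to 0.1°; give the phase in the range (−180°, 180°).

At s = jω = j177:
zero (s+1): 1 + j177 → |·| = √(1²+177²) = √31330 ≈ 177, ∠ = arctan(177/1) ≈ 89.68°
pole (s+5): 5 + j177 → |·| = √(5²+177²) = √31354 ≈ 177.07, ∠ = arctan(177/5) ≈ 88.38°
pole (s+15): 15 + j177 → |·| = √(15²+177²) = √31554 ≈ 177.63, ∠ = arctan(177/15) ≈ 85.16°
pole (s+80): 80 + j177 → |·| = √(80²+177²) = √37729 ≈ 194.24, ∠ = arctan(177/80) ≈ 65.68°
∠G = 89.68° − 239.22° = -149.54°

-149.5°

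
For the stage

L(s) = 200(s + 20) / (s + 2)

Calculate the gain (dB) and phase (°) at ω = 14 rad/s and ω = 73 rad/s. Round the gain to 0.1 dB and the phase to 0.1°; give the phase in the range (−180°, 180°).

At s = jω = j14:
zero (s+20): 20 + j14 → |·| = √(20²+14²) = √596 ≈ 24.413, ∠ = arctan(14/20) ≈ 34.99°
pole (s+2): 2 + j14 → |·| = √(2²+14²) = √200 ≈ 14.142, ∠ = arctan(14/2) ≈ 81.87°
|L| = 200 · 24.413 / 14.142 ≈ 345.26
Gain = 20 log₁₀(345.26) ≈ 50.76 dB
∠L = 34.99° − 81.87° = -46.88°

At s = jω = j73:
zero (s+20): 20 + j73 → |·| = √(20²+73²) = √5729 ≈ 75.69, ∠ = arctan(73/20) ≈ 74.68°
pole (s+2): 2 + j73 → |·| = √(2²+73²) = √5333 ≈ 73.027, ∠ = arctan(73/2) ≈ 88.43°
|L| = 200 · 75.69 / 73.027 ≈ 207.29
Gain = 20 log₁₀(207.29) ≈ 46.33 dB
∠L = 74.68° − 88.43° = -13.75°

ω = 14: 50.8 dB, -46.9°; ω = 73: 46.3 dB, -13.8°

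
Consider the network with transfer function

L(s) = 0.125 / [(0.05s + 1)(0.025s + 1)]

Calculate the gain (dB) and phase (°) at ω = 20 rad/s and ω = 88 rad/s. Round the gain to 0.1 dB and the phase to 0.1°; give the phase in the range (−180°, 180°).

ω = 20: -22.0 dB, -71.6°; ω = 88: -38.8 dB, -142.8°

At ω = 20 rad/s:
pole (1 + j20·0.05) = 1 + j1 → |·| ≈ 1.4142, ∠ ≈ 45.00°
pole (1 + j20·0.025) = 1 + j0.5 → |·| ≈ 1.118, ∠ ≈ 26.57°
|L| = 0.125 · 1 / (1.4142 · 1.118) ≈ 0.07906
Gain = 20 log₁₀(0.07906) ≈ -22.04 dB
∠L = (0°) − (45.00° + 26.57°) = -71.57°

At ω = 88 rad/s:
pole (1 + j88·0.05) = 1 + j4.4 → |·| ≈ 4.5122, ∠ ≈ 77.20°
pole (1 + j88·0.025) = 1 + j2.2 → |·| ≈ 2.4166, ∠ ≈ 65.56°
|L| = 0.125 · 1 / (4.5122 · 2.4166) ≈ 0.011463
Gain = 20 log₁₀(0.011463) ≈ -38.81 dB
∠L = (0°) − (77.20° + 65.56°) = -142.76°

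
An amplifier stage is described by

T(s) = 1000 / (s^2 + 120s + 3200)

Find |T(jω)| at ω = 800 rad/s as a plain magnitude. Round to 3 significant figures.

Substitute s = j800:
Numerator: 1000 = 1000 + j0
Denominator: (j800)^2 + 120(j800) + 3200 = -636800 + j96000
|N| = √(1000² + 0²) ≈ 1000, ∠N ≈ 0.00°
|D| = √(636800² + 96000²) ≈ 6.44e+05, ∠D ≈ 171.43°
|T| = 1000 / 6.44e+05 ≈ 0.0015528

0.00155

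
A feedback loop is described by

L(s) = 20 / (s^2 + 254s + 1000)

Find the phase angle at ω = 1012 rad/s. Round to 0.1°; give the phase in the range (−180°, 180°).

-165.9°

Substitute s = j1012:
Numerator: 20 = 20 + j0
Denominator: (j1012)^2 + 254(j1012) + 1000 = -1023144 + j257048
|N| = √(20² + 0²) ≈ 20, ∠N ≈ 0.00°
|D| = √(1023144² + 257048²) ≈ 1.0549e+06, ∠D ≈ 165.90°
∠L = 0.00° − 165.90° = -165.90°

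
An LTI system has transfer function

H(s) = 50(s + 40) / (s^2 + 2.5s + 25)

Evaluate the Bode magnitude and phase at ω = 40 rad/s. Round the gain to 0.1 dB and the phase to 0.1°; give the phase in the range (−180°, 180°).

At s = jω = j40:
zero (s+40): 40 + j40 → |·| = √(40²+40²) = √3200 ≈ 56.569, ∠ = arctan(40/40) ≈ 45.00°
quadratic: (j40)² + 2.5·j40 + 25 = -1575 + j100 → |·| ≈ 1578.2, ∠ ≈ 176.37°
|H| = 50 · 56.569 / 1578.2 ≈ 1.7922
Gain = 20 log₁₀(1.7922) ≈ 5.07 dB
∠H = 45.00° − 176.37° = -131.37°

5.1 dB, -131.4°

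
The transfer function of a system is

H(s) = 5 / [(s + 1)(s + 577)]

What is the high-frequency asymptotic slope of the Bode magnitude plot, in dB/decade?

-40 dB/decade

Each pole contributes −20 dB/decade at high frequency; each zero contributes +20 dB/decade.
Net: 0 zero(s) − 2 pole(s) → -40 dB/decade.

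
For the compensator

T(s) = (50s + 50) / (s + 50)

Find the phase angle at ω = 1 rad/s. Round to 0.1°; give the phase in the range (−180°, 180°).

Substitute s = j1:
Numerator: 50(j1) + 50 = 50 + j50
Denominator: (j1) + 50 = 50 + j1
|N| = √(50² + 50²) ≈ 70.711, ∠N ≈ 45.00°
|D| = √(50² + 1²) ≈ 50.01, ∠D ≈ 1.15°
∠T = 45.00° − 1.15° = 43.85°

43.9°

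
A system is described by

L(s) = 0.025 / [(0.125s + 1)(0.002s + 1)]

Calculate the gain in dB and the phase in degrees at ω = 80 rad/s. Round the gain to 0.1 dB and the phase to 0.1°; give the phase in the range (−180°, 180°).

-52.2 dB, -93.4°

At ω = 80 rad/s:
pole (1 + j80·0.125) = 1 + j10 → |·| ≈ 10.05, ∠ ≈ 84.29°
pole (1 + j80·0.002) = 1 + j0.16 → |·| ≈ 1.0127, ∠ ≈ 9.09°
|L| = 0.025 · 1 / (10.05 · 1.0127) ≈ 0.0024564
Gain = 20 log₁₀(0.0024564) ≈ -52.19 dB
∠L = (0°) − (84.29° + 9.09°) = -93.38°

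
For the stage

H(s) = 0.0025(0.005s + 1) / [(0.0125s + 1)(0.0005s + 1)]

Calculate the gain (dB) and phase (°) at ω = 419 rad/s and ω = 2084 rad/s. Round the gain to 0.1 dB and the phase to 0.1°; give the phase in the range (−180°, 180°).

ω = 419: -59.5 dB, -26.5°; ω = 2084: -63.2 dB, -49.5°

At ω = 419 rad/s:
zero (1 + j419·0.005) = 1 + j2.095 → |·| ≈ 2.3214, ∠ ≈ 64.48°
pole (1 + j419·0.0125) = 1 + j5.2375 → |·| ≈ 5.3321, ∠ ≈ 79.19°
pole (1 + j419·0.0005) = 1 + j0.2095 → |·| ≈ 1.0217, ∠ ≈ 11.83°
|H| = 0.0025 · 2.3214 / (5.3321 · 1.0217) ≈ 0.0010653
Gain = 20 log₁₀(0.0010653) ≈ -59.45 dB
∠H = (64.48°) − (79.19° + 11.83°) = -26.54°

At ω = 2084 rad/s:
zero (1 + j2084·0.005) = 1 + j10.42 → |·| ≈ 10.468, ∠ ≈ 84.52°
pole (1 + j2084·0.0125) = 1 + j26.05 → |·| ≈ 26.069, ∠ ≈ 87.80°
pole (1 + j2084·0.0005) = 1 + j1.042 → |·| ≈ 1.4442, ∠ ≈ 46.18°
|H| = 0.0025 · 10.468 / (26.069 · 1.4442) ≈ 0.00069511
Gain = 20 log₁₀(0.00069511) ≈ -63.16 dB
∠H = (84.52°) − (87.80° + 46.18°) = -49.46°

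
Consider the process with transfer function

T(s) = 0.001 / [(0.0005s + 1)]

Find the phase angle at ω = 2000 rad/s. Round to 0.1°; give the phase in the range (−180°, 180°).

At ω = 2000 rad/s:
pole (1 + j2000·0.0005) = 1 + j1 → |·| ≈ 1.4142, ∠ ≈ 45.00°
∠T = (0°) − (45.00°) = -45.00°

-45.0°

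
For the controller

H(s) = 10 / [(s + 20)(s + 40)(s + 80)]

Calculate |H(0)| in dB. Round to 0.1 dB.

H(0) = 10 / (20·40·80) = 0.00015625
20 log₁₀(0.00015625) ≈ -76.12 dB

-76.1 dB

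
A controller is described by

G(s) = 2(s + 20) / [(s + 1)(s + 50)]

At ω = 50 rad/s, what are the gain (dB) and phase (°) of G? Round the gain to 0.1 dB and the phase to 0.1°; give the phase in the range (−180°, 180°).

At s = jω = j50:
zero (s+20): 20 + j50 → |·| = √(20²+50²) = √2900 ≈ 53.852, ∠ = arctan(50/20) ≈ 68.20°
pole (s+1): 1 + j50 → |·| = √(1²+50²) = √2501 ≈ 50.01, ∠ = arctan(50/1) ≈ 88.85°
pole (s+50): 50 + j50 → |·| = √(50²+50²) = √5000 ≈ 70.711, ∠ = arctan(50/50) ≈ 45.00°
|G| = 2 · 53.852 / 3536.3 ≈ 0.030457
Gain = 20 log₁₀(0.030457) ≈ -30.33 dB
∠G = 68.20° − 133.85° = -65.65°

-30.3 dB, -65.7°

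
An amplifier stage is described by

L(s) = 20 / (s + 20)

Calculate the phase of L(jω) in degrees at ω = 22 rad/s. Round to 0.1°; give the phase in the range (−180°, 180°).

-47.7°

At s = jω = j22:
pole (s+20): 20 + j22 → |·| = √(20²+22²) = √884 ≈ 29.732, ∠ = arctan(22/20) ≈ 47.73°
∠L = 0.00° − 47.73° = -47.73°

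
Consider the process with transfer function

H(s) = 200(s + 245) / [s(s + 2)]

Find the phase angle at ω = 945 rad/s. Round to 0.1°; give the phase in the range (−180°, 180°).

At s = jω = j945:
zero (s+245): 245 + j945 → |·| = √(245²+945²) = √953050 ≈ 976.24, ∠ = arctan(945/245) ≈ 75.47°
pole (s+2): 2 + j945 → |·| = √(2²+945²) = √893029 ≈ 945, ∠ = arctan(945/2) ≈ 89.88°
pole at origin: |s| = 945, ∠ = 90.00° (in denominator)
∠H = 75.47° − 179.88° = -104.41°

-104.4°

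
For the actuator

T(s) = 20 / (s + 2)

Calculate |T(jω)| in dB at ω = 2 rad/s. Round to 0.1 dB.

Substitute s = j2:
Numerator: 20 = 20 + j0
Denominator: (j2) + 2 = 2 + j2
|N| = √(20² + 0²) ≈ 20, ∠N ≈ 0.00°
|D| = √(2² + 2²) ≈ 2.8284, ∠D ≈ 45.00°
|T| = 20 / 2.8284 ≈ 7.0711
Gain = 20 log₁₀(7.0711) ≈ 16.99 dB

17.0 dB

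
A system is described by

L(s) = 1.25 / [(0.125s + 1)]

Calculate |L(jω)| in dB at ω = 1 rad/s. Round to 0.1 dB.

1.9 dB

At ω = 1 rad/s:
pole (1 + j1·0.125) = 1 + j0.125 → |·| ≈ 1.0078, ∠ ≈ 7.13°
|L| = 1.25 · 1 / (1.0078) ≈ 1.2403
Gain = 20 log₁₀(1.2403) ≈ 1.87 dB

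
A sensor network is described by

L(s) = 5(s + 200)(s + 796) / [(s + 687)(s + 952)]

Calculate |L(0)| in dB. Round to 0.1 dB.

1.7 dB

L(0) = 5·200·796 / (687·952) ≈ 1.2171
20 log₁₀(1.2171) ≈ 1.71 dB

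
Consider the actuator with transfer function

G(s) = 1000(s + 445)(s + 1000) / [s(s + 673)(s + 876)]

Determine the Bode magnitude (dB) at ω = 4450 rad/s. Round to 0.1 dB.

At s = jω = j4450:
zero (s+445): 445 + j4450 → |·| = √(445²+4450²) = √20000525 ≈ 4472.2, ∠ = arctan(4450/445) ≈ 84.29°
zero (s+1000): 1000 + j4450 → |·| = √(1000²+4450²) = √20802500 ≈ 4561, ∠ = arctan(4450/1000) ≈ 77.33°
pole (s+673): 673 + j4450 → |·| = √(673²+4450²) = √20255429 ≈ 4500.6, ∠ = arctan(4450/673) ≈ 81.40°
pole (s+876): 876 + j4450 → |·| = √(876²+4450²) = √20569876 ≈ 4535.4, ∠ = arctan(4450/876) ≈ 78.86°
pole at origin: |s| = 4450, ∠ = 90.00° (in denominator)
|G| = 1000 · 2.0398e+07 / 9.0833e+10 ≈ 0.22457
Gain = 20 log₁₀(0.22457) ≈ -12.97 dB

-13.0 dB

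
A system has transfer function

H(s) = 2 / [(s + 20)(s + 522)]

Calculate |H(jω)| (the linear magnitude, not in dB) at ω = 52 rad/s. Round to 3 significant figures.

At s = jω = j52:
pole (s+20): 20 + j52 → |·| = √(20²+52²) = √3104 ≈ 55.714, ∠ = arctan(52/20) ≈ 68.96°
pole (s+522): 522 + j52 → |·| = √(522²+52²) = √275188 ≈ 524.58, ∠ = arctan(52/522) ≈ 5.69°
|H| = 2 / 29226 ≈ 6.8432e-05

6.84e-05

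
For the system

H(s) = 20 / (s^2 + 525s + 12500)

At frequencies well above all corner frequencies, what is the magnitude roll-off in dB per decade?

-40 dB/decade

Each pole contributes −20 dB/decade at high frequency; each zero contributes +20 dB/decade.
Net: 0 zero(s) − 2 pole(s) → -40 dB/decade.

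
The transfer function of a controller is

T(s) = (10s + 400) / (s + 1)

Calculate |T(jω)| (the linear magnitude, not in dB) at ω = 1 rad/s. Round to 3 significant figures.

Substitute s = j1:
Numerator: 10(j1) + 400 = 400 + j10
Denominator: (j1) + 1 = 1 + j1
|N| = √(400² + 10²) ≈ 400.12, ∠N ≈ 1.43°
|D| = √(1² + 1²) ≈ 1.4142, ∠D ≈ 45.00°
|T| = 400.12 / 1.4142 ≈ 282.93

283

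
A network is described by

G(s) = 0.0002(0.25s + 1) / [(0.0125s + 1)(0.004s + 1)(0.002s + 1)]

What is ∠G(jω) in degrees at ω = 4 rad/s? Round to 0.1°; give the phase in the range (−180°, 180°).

40.8°

At ω = 4 rad/s:
zero (1 + j4·0.25) = 1 + j1 → |·| ≈ 1.4142, ∠ ≈ 45.00°
pole (1 + j4·0.0125) = 1 + j0.05 → |·| ≈ 1.0012, ∠ ≈ 2.86°
pole (1 + j4·0.004) = 1 + j0.016 → |·| ≈ 1.0001, ∠ ≈ 0.92°
pole (1 + j4·0.002) = 1 + j0.008 → |·| ≈ 1, ∠ ≈ 0.46°
∠G = (45.00°) − (2.86° + 0.92° + 0.46°) = 40.76°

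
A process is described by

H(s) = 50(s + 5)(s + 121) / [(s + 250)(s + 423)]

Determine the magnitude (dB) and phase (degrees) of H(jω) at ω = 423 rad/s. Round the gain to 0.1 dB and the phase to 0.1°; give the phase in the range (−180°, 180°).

At s = jω = j423:
zero (s+5): 5 + j423 → |·| = √(5²+423²) = √178954 ≈ 423.03, ∠ = arctan(423/5) ≈ 89.32°
zero (s+121): 121 + j423 → |·| = √(121²+423²) = √193570 ≈ 439.97, ∠ = arctan(423/121) ≈ 74.04°
pole (s+250): 250 + j423 → |·| = √(250²+423²) = √241429 ≈ 491.35, ∠ = arctan(423/250) ≈ 59.42°
pole (s+423): 423 + j423 → |·| = √(423²+423²) = √357858 ≈ 598.21, ∠ = arctan(423/423) ≈ 45.00°
|H| = 50 · 1.8612e+05 / 2.9393e+05 ≈ 31.661
Gain = 20 log₁₀(31.661) ≈ 30.01 dB
∠H = 163.36° − 104.42° = 58.94°

30.0 dB, 58.9°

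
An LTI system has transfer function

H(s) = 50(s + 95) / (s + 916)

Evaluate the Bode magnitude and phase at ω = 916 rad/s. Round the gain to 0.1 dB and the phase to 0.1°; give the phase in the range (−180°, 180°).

At s = jω = j916:
zero (s+95): 95 + j916 → |·| = √(95²+916²) = √848081 ≈ 920.91, ∠ = arctan(916/95) ≈ 84.08°
pole (s+916): 916 + j916 → |·| = √(916²+916²) = √1678112 ≈ 1295.4, ∠ = arctan(916/916) ≈ 45.00°
|H| = 50 · 920.91 / 1295.4 ≈ 35.545
Gain = 20 log₁₀(35.545) ≈ 31.02 dB
∠H = 84.08° − 45.00° = 39.08°

31.0 dB, 39.1°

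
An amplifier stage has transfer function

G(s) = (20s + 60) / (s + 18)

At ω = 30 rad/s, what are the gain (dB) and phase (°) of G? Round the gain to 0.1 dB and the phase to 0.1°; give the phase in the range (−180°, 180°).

Substitute s = j30:
Numerator: 20(j30) + 60 = 60 + j600
Denominator: (j30) + 18 = 18 + j30
|N| = √(60² + 600²) ≈ 602.99, ∠N ≈ 84.29°
|D| = √(18² + 30²) ≈ 34.986, ∠D ≈ 59.04°
|G| = 602.99 / 34.986 ≈ 17.235
Gain = 20 log₁₀(17.235) ≈ 24.73 dB
∠G = 84.29° − 59.04° = 25.25°

24.7 dB, 25.3°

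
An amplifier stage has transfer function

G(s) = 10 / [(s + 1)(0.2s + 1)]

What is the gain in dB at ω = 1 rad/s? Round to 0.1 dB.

16.8 dB

At ω = 1 rad/s:
pole (1 + j1·1) = 1 + j1 → |·| ≈ 1.4142, ∠ ≈ 45.00°
pole (1 + j1·0.2) = 1 + j0.2 → |·| ≈ 1.0198, ∠ ≈ 11.31°
|G| = 10 · 1 / (1.4142 · 1.0198) ≈ 6.9338
Gain = 20 log₁₀(6.9338) ≈ 16.82 dB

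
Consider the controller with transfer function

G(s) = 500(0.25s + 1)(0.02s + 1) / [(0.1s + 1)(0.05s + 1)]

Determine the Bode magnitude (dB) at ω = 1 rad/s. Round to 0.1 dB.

54.2 dB

At ω = 1 rad/s:
zero (1 + j1·0.25) = 1 + j0.25 → |·| ≈ 1.0308, ∠ ≈ 14.04°
zero (1 + j1·0.02) = 1 + j0.02 → |·| ≈ 1.0002, ∠ ≈ 1.15°
pole (1 + j1·0.1) = 1 + j0.1 → |·| ≈ 1.005, ∠ ≈ 5.71°
pole (1 + j1·0.05) = 1 + j0.05 → |·| ≈ 1.0012, ∠ ≈ 2.86°
|G| = 500 · 1.0308 · 1.0002 / (1.005 · 1.0012) ≈ 512.32
Gain = 20 log₁₀(512.32) ≈ 54.19 dB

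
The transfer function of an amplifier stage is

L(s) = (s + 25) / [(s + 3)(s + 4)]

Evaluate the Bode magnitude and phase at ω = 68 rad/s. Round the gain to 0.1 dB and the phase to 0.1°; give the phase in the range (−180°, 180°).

At s = jω = j68:
zero (s+25): 25 + j68 → |·| = √(25²+68²) = √5249 ≈ 72.45, ∠ = arctan(68/25) ≈ 69.81°
pole (s+3): 3 + j68 → |·| = √(3²+68²) = √4633 ≈ 68.066, ∠ = arctan(68/3) ≈ 87.47°
pole (s+4): 4 + j68 → |·| = √(4²+68²) = √4640 ≈ 68.118, ∠ = arctan(68/4) ≈ 86.63°
|L| = 1 · 72.45 / 4636.5 ≈ 0.015626
Gain = 20 log₁₀(0.015626) ≈ -36.12 dB
∠L = 69.81° − 174.10° = -104.29°

-36.1 dB, -104.3°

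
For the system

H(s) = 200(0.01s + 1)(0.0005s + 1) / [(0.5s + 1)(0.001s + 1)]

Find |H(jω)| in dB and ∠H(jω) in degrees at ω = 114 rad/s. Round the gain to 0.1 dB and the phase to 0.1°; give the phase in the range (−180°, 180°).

At ω = 114 rad/s:
zero (1 + j114·0.01) = 1 + j1.14 → |·| ≈ 1.5164, ∠ ≈ 48.74°
zero (1 + j114·0.0005) = 1 + j0.057 → |·| ≈ 1.0016, ∠ ≈ 3.26°
pole (1 + j114·0.5) = 1 + j57 → |·| ≈ 57.009, ∠ ≈ 88.99°
pole (1 + j114·0.001) = 1 + j0.114 → |·| ≈ 1.0065, ∠ ≈ 6.50°
|H| = 200 · 1.5164 · 1.0016 / (57.009 · 1.0065) ≈ 5.294
Gain = 20 log₁₀(5.294) ≈ 14.48 dB
∠H = (48.74° + 3.26°) − (88.99° + 6.50°) = -43.49°

14.5 dB, -43.5°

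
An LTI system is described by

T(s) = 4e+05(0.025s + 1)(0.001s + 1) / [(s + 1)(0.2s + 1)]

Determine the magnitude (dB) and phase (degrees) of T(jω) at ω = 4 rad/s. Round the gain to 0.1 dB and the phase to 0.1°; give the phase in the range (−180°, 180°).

At ω = 4 rad/s:
zero (1 + j4·0.025) = 1 + j0.1 → |·| ≈ 1.005, ∠ ≈ 5.71°
zero (1 + j4·0.001) = 1 + j0.004 → |·| ≈ 1, ∠ ≈ 0.23°
pole (1 + j4·1) = 1 + j4 → |·| ≈ 4.1231, ∠ ≈ 75.96°
pole (1 + j4·0.2) = 1 + j0.8 → |·| ≈ 1.2806, ∠ ≈ 38.66°
|T| = 4e+05 · 1.005 · 1 / (4.1231 · 1.2806) ≈ 76136
Gain = 20 log₁₀(76136) ≈ 97.63 dB
∠T = (5.71° + 0.23°) − (75.96° + 38.66°) = -108.68°

97.6 dB, -108.7°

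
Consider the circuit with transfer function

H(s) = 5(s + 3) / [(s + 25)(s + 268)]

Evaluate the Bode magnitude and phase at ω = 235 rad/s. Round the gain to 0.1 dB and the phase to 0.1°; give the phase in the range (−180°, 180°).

-37.1 dB, -35.9°

At s = jω = j235:
zero (s+3): 3 + j235 → |·| = √(3²+235²) = √55234 ≈ 235.02, ∠ = arctan(235/3) ≈ 89.27°
pole (s+25): 25 + j235 → |·| = √(25²+235²) = √55850 ≈ 236.33, ∠ = arctan(235/25) ≈ 83.93°
pole (s+268): 268 + j235 → |·| = √(268²+235²) = √127049 ≈ 356.44, ∠ = arctan(235/268) ≈ 41.25°
|H| = 5 · 235.02 / 84237 ≈ 0.01395
Gain = 20 log₁₀(0.01395) ≈ -37.11 dB
∠H = 89.27° − 125.18° = -35.91°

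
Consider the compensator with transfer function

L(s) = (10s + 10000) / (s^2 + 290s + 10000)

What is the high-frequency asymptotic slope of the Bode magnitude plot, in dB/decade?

Each pole contributes −20 dB/decade at high frequency; each zero contributes +20 dB/decade.
Net: 1 zero(s) − 2 pole(s) → -20 dB/decade.

-20 dB/decade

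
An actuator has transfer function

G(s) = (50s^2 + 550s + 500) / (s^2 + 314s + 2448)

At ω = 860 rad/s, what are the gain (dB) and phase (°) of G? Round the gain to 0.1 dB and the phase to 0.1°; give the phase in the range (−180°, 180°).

Substitute s = j860:
Numerator: 50(j860)^2 + 550(j860) + 500 = -36979500 + j473000
Denominator: (j860)^2 + 314(j860) + 2448 = -737152 + j270040
|N| = √(36979500² + 473000²) ≈ 3.6983e+07, ∠N ≈ 179.27°
|D| = √(737152² + 270040²) ≈ 7.8506e+05, ∠D ≈ 159.88°
|G| = 3.6983e+07 / 7.8506e+05 ≈ 47.109
Gain = 20 log₁₀(47.109) ≈ 33.46 dB
∠G = 179.27° − 159.88° = 19.39°

33.5 dB, 19.4°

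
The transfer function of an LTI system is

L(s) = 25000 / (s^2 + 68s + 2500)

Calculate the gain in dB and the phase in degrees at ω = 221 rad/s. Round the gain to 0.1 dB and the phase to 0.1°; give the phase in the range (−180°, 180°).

At s = jω = j221:
quadratic: (j221)² + 68·j221 + 2500 = -46341 + j15028 → |·| ≈ 48717, ∠ ≈ 162.03°
|L| = 25000 / 48717 ≈ 0.51317
Gain = 20 log₁₀(0.51317) ≈ -5.79 dB
∠L = 0.00° − 162.03° = -162.03°

-5.8 dB, -162.0°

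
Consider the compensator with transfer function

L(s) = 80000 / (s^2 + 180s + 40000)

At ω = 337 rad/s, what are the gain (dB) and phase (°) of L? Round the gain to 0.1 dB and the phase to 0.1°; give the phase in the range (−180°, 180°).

At s = jω = j337:
quadratic: (j337)² + 180·j337 + 40000 = -73569 + j60660 → |·| ≈ 95352, ∠ ≈ 140.49°
|L| = 80000 / 95352 ≈ 0.839
Gain = 20 log₁₀(0.839) ≈ -1.52 dB
∠L = 0.00° − 140.49° = -140.49°

-1.5 dB, -140.5°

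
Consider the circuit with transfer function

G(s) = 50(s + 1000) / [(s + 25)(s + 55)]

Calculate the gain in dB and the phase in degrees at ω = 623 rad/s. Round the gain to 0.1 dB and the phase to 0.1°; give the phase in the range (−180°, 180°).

At s = jω = j623:
zero (s+1000): 1000 + j623 → |·| = √(1000²+623²) = √1388129 ≈ 1178.2, ∠ = arctan(623/1000) ≈ 31.92°
pole (s+25): 25 + j623 → |·| = √(25²+623²) = √388754 ≈ 623.5, ∠ = arctan(623/25) ≈ 87.70°
pole (s+55): 55 + j623 → |·| = √(55²+623²) = √391154 ≈ 625.42, ∠ = arctan(623/55) ≈ 84.95°
|G| = 50 · 1178.2 / 3.8995e+05 ≈ 0.15107
Gain = 20 log₁₀(0.15107) ≈ -16.42 dB
∠G = 31.92° − 172.65° = -140.73°

-16.4 dB, -140.7°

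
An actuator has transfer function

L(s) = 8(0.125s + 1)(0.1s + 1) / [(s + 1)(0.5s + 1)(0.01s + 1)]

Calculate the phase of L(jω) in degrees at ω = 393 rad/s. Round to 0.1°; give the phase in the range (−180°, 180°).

-77.9°

At ω = 393 rad/s:
zero (1 + j393·0.125) = 1 + j49.125 → |·| ≈ 49.135, ∠ ≈ 88.83°
zero (1 + j393·0.1) = 1 + j39.3 → |·| ≈ 39.313, ∠ ≈ 88.54°
pole (1 + j393·1) = 1 + j393 → |·| ≈ 393, ∠ ≈ 89.85°
pole (1 + j393·0.5) = 1 + j196.5 → |·| ≈ 196.5, ∠ ≈ 89.71°
pole (1 + j393·0.01) = 1 + j3.93 → |·| ≈ 4.0552, ∠ ≈ 75.72°
∠L = (88.83° + 88.54°) − (89.85° + 89.71° + 75.72°) = -77.91°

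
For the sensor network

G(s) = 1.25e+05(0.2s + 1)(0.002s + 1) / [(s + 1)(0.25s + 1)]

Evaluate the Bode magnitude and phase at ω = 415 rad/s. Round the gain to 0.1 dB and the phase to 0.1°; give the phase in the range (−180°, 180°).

49.9 dB, -50.3°

At ω = 415 rad/s:
zero (1 + j415·0.2) = 1 + j83 → |·| ≈ 83.006, ∠ ≈ 89.31°
zero (1 + j415·0.002) = 1 + j0.83 → |·| ≈ 1.2996, ∠ ≈ 39.69°
pole (1 + j415·1) = 1 + j415 → |·| ≈ 415, ∠ ≈ 89.86°
pole (1 + j415·0.25) = 1 + j103.75 → |·| ≈ 103.75, ∠ ≈ 89.45°
|G| = 1.25e+05 · 83.006 · 1.2996 / (415 · 103.75) ≈ 313.18
Gain = 20 log₁₀(313.18) ≈ 49.92 dB
∠G = (89.31° + 39.69°) − (89.86° + 89.45°) = -50.31°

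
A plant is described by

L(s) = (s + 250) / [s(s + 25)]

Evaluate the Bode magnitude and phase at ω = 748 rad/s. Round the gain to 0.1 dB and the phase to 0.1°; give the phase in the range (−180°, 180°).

At s = jω = j748:
zero (s+250): 250 + j748 → |·| = √(250²+748²) = √622004 ≈ 788.67, ∠ = arctan(748/250) ≈ 71.52°
pole (s+25): 25 + j748 → |·| = √(25²+748²) = √560129 ≈ 748.42, ∠ = arctan(748/25) ≈ 88.09°
pole at origin: |s| = 748, ∠ = 90.00° (in denominator)
|L| = 1 · 788.67 / 5.5982e+05 ≈ 0.0014088
Gain = 20 log₁₀(0.0014088) ≈ -57.02 dB
∠L = 71.52° − 178.09° = -106.57°

-57.0 dB, -106.6°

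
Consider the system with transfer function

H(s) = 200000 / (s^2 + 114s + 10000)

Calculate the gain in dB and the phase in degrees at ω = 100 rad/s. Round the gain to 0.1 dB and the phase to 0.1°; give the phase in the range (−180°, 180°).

24.9 dB, -90.0°

At s = jω = j100:
quadratic: (j100)² + 114·j100 + 10000 = 0 + j11400 → |·| ≈ 11400, ∠ ≈ 90.00°
|H| = 200000 / 11400 ≈ 17.544
Gain = 20 log₁₀(17.544) ≈ 24.88 dB
∠H = 0.00° − 90.00° = -90.00°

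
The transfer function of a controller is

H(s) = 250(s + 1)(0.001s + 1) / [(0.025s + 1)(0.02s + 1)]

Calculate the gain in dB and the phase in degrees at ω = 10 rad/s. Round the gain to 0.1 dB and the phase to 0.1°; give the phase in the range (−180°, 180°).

At ω = 10 rad/s:
zero (1 + j10·1) = 1 + j10 → |·| ≈ 10.05, ∠ ≈ 84.29°
zero (1 + j10·0.001) = 1 + j0.01 → |·| ≈ 1, ∠ ≈ 0.57°
pole (1 + j10·0.025) = 1 + j0.25 → |·| ≈ 1.0308, ∠ ≈ 14.04°
pole (1 + j10·0.02) = 1 + j0.2 → |·| ≈ 1.0198, ∠ ≈ 11.31°
|H| = 250 · 10.05 · 1 / (1.0308 · 1.0198) ≈ 2390.1
Gain = 20 log₁₀(2390.1) ≈ 67.57 dB
∠H = (84.29° + 0.57°) − (14.04° + 11.31°) = 59.51°

67.6 dB, 59.5°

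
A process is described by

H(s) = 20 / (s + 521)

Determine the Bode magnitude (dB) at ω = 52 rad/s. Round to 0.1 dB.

-28.4 dB

At s = jω = j52:
pole (s+521): 521 + j52 → |·| = √(521²+52²) = √274145 ≈ 523.59, ∠ = arctan(52/521) ≈ 5.70°
|H| = 20 / 523.59 ≈ 0.038198
Gain = 20 log₁₀(0.038198) ≈ -28.36 dB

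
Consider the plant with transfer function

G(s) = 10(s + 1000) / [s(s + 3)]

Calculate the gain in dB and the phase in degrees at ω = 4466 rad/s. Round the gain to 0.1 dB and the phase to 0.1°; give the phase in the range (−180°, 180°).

-52.8 dB, -102.6°

At s = jω = j4466:
zero (s+1000): 1000 + j4466 → |·| = √(1000²+4466²) = √20945156 ≈ 4576.6, ∠ = arctan(4466/1000) ≈ 77.38°
pole (s+3): 3 + j4466 → |·| = √(3²+4466²) = √19945165 ≈ 4466, ∠ = arctan(4466/3) ≈ 89.96°
pole at origin: |s| = 4466, ∠ = 90.00° (in denominator)
|G| = 10 · 4576.6 / 1.9945e+07 ≈ 0.0022946
Gain = 20 log₁₀(0.0022946) ≈ -52.79 dB
∠G = 77.38° − 179.96° = -102.58°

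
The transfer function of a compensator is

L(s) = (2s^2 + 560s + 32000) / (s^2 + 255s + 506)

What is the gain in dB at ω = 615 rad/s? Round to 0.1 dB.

5.9 dB

Substitute s = j615:
Numerator: 2(j615)^2 + 560(j615) + 32000 = -724450 + j344400
Denominator: (j615)^2 + 255(j615) + 506 = -377719 + j156825
|N| = √(724450² + 344400²) ≈ 8.0215e+05, ∠N ≈ 154.57°
|D| = √(377719² + 156825²) ≈ 4.0898e+05, ∠D ≈ 157.45°
|L| = 8.0215e+05 / 4.0898e+05 ≈ 1.9613
Gain = 20 log₁₀(1.9613) ≈ 5.85 dB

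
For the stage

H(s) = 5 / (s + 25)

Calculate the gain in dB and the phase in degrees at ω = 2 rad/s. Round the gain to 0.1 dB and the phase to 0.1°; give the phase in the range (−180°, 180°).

-14.0 dB, -4.6°

Substitute s = j2:
Numerator: 5 = 5 + j0
Denominator: (j2) + 25 = 25 + j2
|N| = √(5² + 0²) ≈ 5, ∠N ≈ 0.00°
|D| = √(25² + 2²) ≈ 25.08, ∠D ≈ 4.57°
|H| = 5 / 25.08 ≈ 0.19936
Gain = 20 log₁₀(0.19936) ≈ -14.01 dB
∠H = 0.00° − 4.57° = -4.57°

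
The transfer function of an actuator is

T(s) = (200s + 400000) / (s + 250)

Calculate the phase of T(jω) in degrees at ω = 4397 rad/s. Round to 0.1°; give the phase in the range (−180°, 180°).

Substitute s = j4397:
Numerator: 200(j4397) + 400000 = 400000 + j879400
Denominator: (j4397) + 250 = 250 + j4397
|N| = √(400000² + 879400²) ≈ 9.661e+05, ∠N ≈ 65.54°
|D| = √(250² + 4397²) ≈ 4404.1, ∠D ≈ 86.75°
∠T = 65.54° − 86.75° = -21.21°

-21.2°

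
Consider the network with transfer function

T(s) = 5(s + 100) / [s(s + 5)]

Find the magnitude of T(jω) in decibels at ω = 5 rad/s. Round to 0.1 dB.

23.0 dB

At s = jω = j5:
zero (s+100): 100 + j5 → |·| = √(100²+5²) = √10025 ≈ 100.12, ∠ = arctan(5/100) ≈ 2.86°
pole (s+5): 5 + j5 → |·| = √(5²+5²) = √50 ≈ 7.0711, ∠ = arctan(5/5) ≈ 45.00°
pole at origin: |s| = 5, ∠ = 90.00° (in denominator)
|T| = 5 · 100.12 / 35.355 ≈ 14.159
Gain = 20 log₁₀(14.159) ≈ 23.02 dB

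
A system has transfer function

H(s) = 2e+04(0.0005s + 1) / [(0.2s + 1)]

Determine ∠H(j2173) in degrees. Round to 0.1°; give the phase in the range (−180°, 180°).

-42.5°

At ω = 2173 rad/s:
zero (1 + j2173·0.0005) = 1 + j1.0865 → |·| ≈ 1.4766, ∠ ≈ 47.37°
pole (1 + j2173·0.2) = 1 + j434.6 → |·| ≈ 434.6, ∠ ≈ 89.87°
∠H = (47.37°) − (89.87°) = -42.50°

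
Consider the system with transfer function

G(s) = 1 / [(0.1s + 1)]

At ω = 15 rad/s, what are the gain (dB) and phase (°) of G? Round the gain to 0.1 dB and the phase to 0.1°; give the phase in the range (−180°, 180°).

At ω = 15 rad/s:
pole (1 + j15·0.1) = 1 + j1.5 → |·| ≈ 1.8028, ∠ ≈ 56.31°
|G| = 1 · 1 / (1.8028) ≈ 0.55469
Gain = 20 log₁₀(0.55469) ≈ -5.12 dB
∠G = (0°) − (56.31°) = -56.31°

-5.1 dB, -56.3°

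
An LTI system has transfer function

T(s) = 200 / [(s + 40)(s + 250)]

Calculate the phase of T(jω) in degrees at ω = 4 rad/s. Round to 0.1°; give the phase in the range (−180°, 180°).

-6.6°

At s = jω = j4:
pole (s+40): 40 + j4 → |·| = √(40²+4²) = √1616 ≈ 40.2, ∠ = arctan(4/40) ≈ 5.71°
pole (s+250): 250 + j4 → |·| = √(250²+4²) = √62516 ≈ 250.03, ∠ = arctan(4/250) ≈ 0.92°
∠T = 0.00° − 6.63° = -6.63°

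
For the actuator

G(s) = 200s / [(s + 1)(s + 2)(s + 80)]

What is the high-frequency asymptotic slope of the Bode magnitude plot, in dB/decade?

-40 dB/decade

Each pole contributes −20 dB/decade at high frequency; each zero contributes +20 dB/decade.
Net: 1 zero(s) − 3 pole(s) → -40 dB/decade.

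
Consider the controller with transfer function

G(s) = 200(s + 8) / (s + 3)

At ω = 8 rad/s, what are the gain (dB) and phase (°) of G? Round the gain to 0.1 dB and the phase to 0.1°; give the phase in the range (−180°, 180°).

At s = jω = j8:
zero (s+8): 8 + j8 → |·| = √(8²+8²) = √128 ≈ 11.314, ∠ = arctan(8/8) ≈ 45.00°
pole (s+3): 3 + j8 → |·| = √(3²+8²) = √73 ≈ 8.544, ∠ = arctan(8/3) ≈ 69.44°
|G| = 200 · 11.314 / 8.544 ≈ 264.84
Gain = 20 log₁₀(264.84) ≈ 48.46 dB
∠G = 45.00° − 69.44° = -24.44°

48.5 dB, -24.4°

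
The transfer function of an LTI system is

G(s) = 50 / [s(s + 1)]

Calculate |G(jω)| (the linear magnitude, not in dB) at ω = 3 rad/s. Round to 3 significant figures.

5.27

At s = jω = j3:
pole (s+1): 1 + j3 → |·| = √(1²+3²) = √10 ≈ 3.1623, ∠ = arctan(3/1) ≈ 71.57°
pole at origin: |s| = 3, ∠ = 90.00° (in denominator)
|G| = 50 / 9.4869 ≈ 5.2704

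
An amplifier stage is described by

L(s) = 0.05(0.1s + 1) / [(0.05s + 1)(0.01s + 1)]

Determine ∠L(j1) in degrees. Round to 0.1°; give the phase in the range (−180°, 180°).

2.3°

At ω = 1 rad/s:
zero (1 + j1·0.1) = 1 + j0.1 → |·| ≈ 1.005, ∠ ≈ 5.71°
pole (1 + j1·0.05) = 1 + j0.05 → |·| ≈ 1.0012, ∠ ≈ 2.86°
pole (1 + j1·0.01) = 1 + j0.01 → |·| ≈ 1, ∠ ≈ 0.57°
∠L = (5.71°) − (2.86° + 0.57°) = 2.28°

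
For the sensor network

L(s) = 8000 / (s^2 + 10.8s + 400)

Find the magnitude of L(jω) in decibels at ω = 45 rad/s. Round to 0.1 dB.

At s = jω = j45:
quadratic: (j45)² + 10.8·j45 + 400 = -1625 + j486 → |·| ≈ 1696.1, ∠ ≈ 163.35°
|L| = 8000 / 1696.1 ≈ 4.7167
Gain = 20 log₁₀(4.7167) ≈ 13.47 dB

13.5 dB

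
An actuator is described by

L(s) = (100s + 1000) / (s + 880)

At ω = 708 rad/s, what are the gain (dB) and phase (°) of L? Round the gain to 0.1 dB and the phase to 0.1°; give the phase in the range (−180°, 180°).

35.9 dB, 50.4°

Substitute s = j708:
Numerator: 100(j708) + 1000 = 1000 + j70800
Denominator: (j708) + 880 = 880 + j708
|N| = √(1000² + 70800²) ≈ 70807, ∠N ≈ 89.19°
|D| = √(880² + 708²) ≈ 1129.5, ∠D ≈ 38.82°
|L| = 70807 / 1129.5 ≈ 62.689
Gain = 20 log₁₀(62.689) ≈ 35.94 dB
∠L = 89.19° − 38.82° = 50.37°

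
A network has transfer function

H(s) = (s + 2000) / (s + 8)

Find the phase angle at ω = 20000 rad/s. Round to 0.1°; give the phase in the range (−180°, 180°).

-5.7°

At s = jω = j20000:
zero (s+2000): 2000 + j20000 → |·| = √(2000²+20000²) = √404000000 ≈ 20100, ∠ = arctan(20000/2000) ≈ 84.29°
pole (s+8): 8 + j20000 → |·| = √(8²+20000²) = √400000064 ≈ 20000, ∠ = arctan(20000/8) ≈ 89.98°
∠H = 84.29° − 89.98° = -5.69°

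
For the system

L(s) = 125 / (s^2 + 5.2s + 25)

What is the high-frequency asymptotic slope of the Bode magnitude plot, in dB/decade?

Each pole contributes −20 dB/decade at high frequency; each zero contributes +20 dB/decade.
Net: 0 zero(s) − 2 pole(s) → -40 dB/decade.

-40 dB/decade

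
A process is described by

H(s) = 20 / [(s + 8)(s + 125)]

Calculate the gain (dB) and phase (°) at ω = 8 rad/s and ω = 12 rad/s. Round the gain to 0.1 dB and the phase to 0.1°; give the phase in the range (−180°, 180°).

ω = 8: -37.0 dB, -48.7°; ω = 12: -39.1 dB, -61.8°

At s = jω = j8:
pole (s+8): 8 + j8 → |·| = √(8²+8²) = √128 ≈ 11.314, ∠ = arctan(8/8) ≈ 45.00°
pole (s+125): 125 + j8 → |·| = √(125²+8²) = √15689 ≈ 125.26, ∠ = arctan(8/125) ≈ 3.66°
|H| = 20 / 1417.2 ≈ 0.014112
Gain = 20 log₁₀(0.014112) ≈ -37.01 dB
∠H = 0.00° − 48.66° = -48.66°

At s = jω = j12:
pole (s+8): 8 + j12 → |·| = √(8²+12²) = √208 ≈ 14.422, ∠ = arctan(12/8) ≈ 56.31°
pole (s+125): 125 + j12 → |·| = √(125²+12²) = √15769 ≈ 125.57, ∠ = arctan(12/125) ≈ 5.48°
|H| = 20 / 1811 ≈ 0.011044
Gain = 20 log₁₀(0.011044) ≈ -39.14 dB
∠H = 0.00° − 61.79° = -61.79°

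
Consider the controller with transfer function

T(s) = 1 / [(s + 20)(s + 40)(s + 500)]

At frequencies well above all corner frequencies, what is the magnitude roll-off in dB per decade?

-60 dB/decade

Each pole contributes −20 dB/decade at high frequency; each zero contributes +20 dB/decade.
Net: 0 zero(s) − 3 pole(s) → -60 dB/decade.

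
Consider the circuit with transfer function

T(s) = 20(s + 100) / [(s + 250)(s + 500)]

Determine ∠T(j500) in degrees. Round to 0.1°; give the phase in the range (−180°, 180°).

At s = jω = j500:
zero (s+100): 100 + j500 → |·| = √(100²+500²) = √260000 ≈ 509.9, ∠ = arctan(500/100) ≈ 78.69°
pole (s+250): 250 + j500 → |·| = √(250²+500²) = √312500 ≈ 559.02, ∠ = arctan(500/250) ≈ 63.43°
pole (s+500): 500 + j500 → |·| = √(500²+500²) = √500000 ≈ 707.11, ∠ = arctan(500/500) ≈ 45.00°
∠T = 78.69° − 108.43° = -29.74°

-29.7°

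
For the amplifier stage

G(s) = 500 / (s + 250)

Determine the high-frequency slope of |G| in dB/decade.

-20 dB/decade

Each pole contributes −20 dB/decade at high frequency; each zero contributes +20 dB/decade.
Net: 0 zero(s) − 1 pole(s) → -20 dB/decade.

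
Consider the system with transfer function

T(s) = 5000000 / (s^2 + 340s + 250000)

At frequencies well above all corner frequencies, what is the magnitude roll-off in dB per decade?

-40 dB/decade

Each pole contributes −20 dB/decade at high frequency; each zero contributes +20 dB/decade.
Net: 0 zero(s) − 2 pole(s) → -40 dB/decade.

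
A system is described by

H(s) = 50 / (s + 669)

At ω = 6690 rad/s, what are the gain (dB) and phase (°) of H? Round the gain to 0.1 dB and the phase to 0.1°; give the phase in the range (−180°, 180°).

Substitute s = j6690:
Numerator: 50 = 50 + j0
Denominator: (j6690) + 669 = 669 + j6690
|N| = √(50² + 0²) ≈ 50, ∠N ≈ 0.00°
|D| = √(669² + 6690²) ≈ 6723.4, ∠D ≈ 84.29°
|H| = 50 / 6723.4 ≈ 0.0074367
Gain = 20 log₁₀(0.0074367) ≈ -42.57 dB
∠H = 0.00° − 84.29° = -84.29°

-42.6 dB, -84.3°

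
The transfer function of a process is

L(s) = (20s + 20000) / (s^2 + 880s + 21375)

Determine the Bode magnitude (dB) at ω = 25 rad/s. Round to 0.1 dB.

-3.6 dB

Substitute s = j25:
Numerator: 20(j25) + 20000 = 20000 + j500
Denominator: (j25)^2 + 880(j25) + 21375 = 20750 + j22000
|N| = √(20000² + 500²) ≈ 20006, ∠N ≈ 1.43°
|D| = √(20750² + 22000²) ≈ 30242, ∠D ≈ 46.67°
|L| = 20006 / 30242 ≈ 0.66153
Gain = 20 log₁₀(0.66153) ≈ -3.59 dB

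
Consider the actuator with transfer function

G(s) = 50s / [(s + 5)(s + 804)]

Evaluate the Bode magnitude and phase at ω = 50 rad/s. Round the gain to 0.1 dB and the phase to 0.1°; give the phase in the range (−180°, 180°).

-24.2 dB, 2.2°

At s = jω = j50:
zero at origin: s = j50 → |·| = 50, ∠ = 90.00°
pole (s+5): 5 + j50 → |·| = √(5²+50²) = √2525 ≈ 50.249, ∠ = arctan(50/5) ≈ 84.29°
pole (s+804): 804 + j50 → |·| = √(804²+50²) = √648916 ≈ 805.55, ∠ = arctan(50/804) ≈ 3.56°
|G| = 50 · 50 / 40478 ≈ 0.061762
Gain = 20 log₁₀(0.061762) ≈ -24.19 dB
∠G = 90.00° − 87.85° = 2.15°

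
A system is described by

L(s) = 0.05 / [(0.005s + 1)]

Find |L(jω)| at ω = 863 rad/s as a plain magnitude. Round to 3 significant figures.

0.0113

At ω = 863 rad/s:
pole (1 + j863·0.005) = 1 + j4.315 → |·| ≈ 4.4294, ∠ ≈ 76.95°
|L| = 0.05 · 1 / (4.4294) ≈ 0.011288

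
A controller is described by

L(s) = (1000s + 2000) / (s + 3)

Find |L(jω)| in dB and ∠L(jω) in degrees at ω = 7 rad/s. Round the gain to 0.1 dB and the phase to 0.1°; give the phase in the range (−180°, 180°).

Substitute s = j7:
Numerator: 1000(j7) + 2000 = 2000 + j7000
Denominator: (j7) + 3 = 3 + j7
|N| = √(2000² + 7000²) ≈ 7280.1, ∠N ≈ 74.05°
|D| = √(3² + 7²) ≈ 7.6158, ∠D ≈ 66.80°
|L| = 7280.1 / 7.6158 ≈ 955.92
Gain = 20 log₁₀(955.92) ≈ 59.61 dB
∠L = 74.05° − 66.80° = 7.25°

59.6 dB, 7.3°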